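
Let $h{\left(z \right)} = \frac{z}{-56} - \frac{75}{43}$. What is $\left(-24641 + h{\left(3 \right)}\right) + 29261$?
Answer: $\frac{11120631}{2408} \approx 4618.2$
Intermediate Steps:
$h{\left(z \right)} = - \frac{75}{43} - \frac{z}{56}$ ($h{\left(z \right)} = z \left(- \frac{1}{56}\right) - \frac{75}{43} = - \frac{z}{56} - \frac{75}{43} = - \frac{75}{43} - \frac{z}{56}$)
$\left(-24641 + h{\left(3 \right)}\right) + 29261 = \left(-24641 - \frac{4329}{2408}\right) + 29261 = - \frac{59339857}{2408} + 29261 = \frac{11120631}{2408}$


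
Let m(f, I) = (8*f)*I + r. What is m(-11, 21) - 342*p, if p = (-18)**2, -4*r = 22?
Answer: -225323/2 ≈ -1.1266e+5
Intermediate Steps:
r = -11/2 (r = -1/4*22 = -11/2 ≈ -5.5000)
m(f, I) = -11/2 + 8*I*f (m(f, I) = (8*f)*I - 11/2 = 8*I*f - 11/2 = -11/2 + 8*I*f)
p = 324
m(-11, 21) - 342*p = (-11/2 + 8*21*(-11)) - 342*324 = (-11/2 - 1848) - 110808 = -3707/2 - 110808 = -225323/2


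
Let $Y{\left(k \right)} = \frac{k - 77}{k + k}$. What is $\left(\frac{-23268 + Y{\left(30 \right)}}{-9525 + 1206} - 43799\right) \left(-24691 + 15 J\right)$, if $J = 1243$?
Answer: $\frac{66084100243859}{249570} \approx 2.6479 \cdot 10^{8}$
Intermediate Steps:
$Y{\left(k \right)} = \frac{-77 + k}{2 k}$
$\left(\frac{-23268 + Y{\left(30 \right)}}{-9525 + 1206} - 43799\right) \left(-24691 + 15 J\right) = \left(\frac{-23268 + \frac{-77 + 30}{2 \cdot 30}}{-9525 + 1206} - 43799\right) \left(-24691 + 15 \cdot 1243\right) = \left(\frac{-23268 + \frac{1}{2} \cdot \frac{1}{30} \left(-47\right)}{-8319} - 43799\right) \left(-24691 + 18645\right) = \left(\left(-23268 - \frac{47}{60}\right) \left(- \frac{1}{8319}\right) - 43799\right) \left(-6046\right) = \left(\left(- \frac{1396127}{60}\right) \left(- \frac{1}{8319}\right) - 43799\right) \left(-6046\right) = \left(\frac{1396127}{499140} - 43799\right) \left(-6046\right) = \left(- \frac{21860436733}{499140}\right) \left(-6046\right) = \frac{66084100243859}{249570}$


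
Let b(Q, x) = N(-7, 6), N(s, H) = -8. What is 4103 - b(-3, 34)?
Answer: 4111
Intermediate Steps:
b(Q, x) = -8
4103 - b(-3, 34) = 4103 - 1*(-8) = 4103 + 8 = 4111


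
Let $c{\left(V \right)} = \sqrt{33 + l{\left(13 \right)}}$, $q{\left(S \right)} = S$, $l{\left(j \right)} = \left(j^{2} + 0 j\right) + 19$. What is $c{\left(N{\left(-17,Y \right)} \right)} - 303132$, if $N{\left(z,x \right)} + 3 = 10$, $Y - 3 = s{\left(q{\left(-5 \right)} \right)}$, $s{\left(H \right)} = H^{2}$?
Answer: $-303132 + \sqrt{221} \approx -3.0312 \cdot 10^{5}$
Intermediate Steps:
$l{\left(j \right)} = 19 + j^{2}$ ($l{\left(j \right)} = \left(j^{2} + 0\right) + 19 = j^{2} + 19 = 19 + j^{2}$)
$Y = 28$ ($Y = 3 + \left(-5\right)^{2} = 3 + 25 = 28$)
$N{\left(z,x \right)} = 7$ ($N{\left(z,x \right)} = -3 + 10 = 7$)
$c{\left(V \right)} = \sqrt{221}$ ($c{\left(V \right)} = \sqrt{33 + \left(19 + 13^{2}\right)} = \sqrt{33 + \left(19 + 169\right)} = \sqrt{33 + 188} = \sqrt{221}$)
$c{\left(N{\left(-17,Y \right)} \right)} - 303132 = \sqrt{221} - 303132 = -303132 + \sqrt{221}$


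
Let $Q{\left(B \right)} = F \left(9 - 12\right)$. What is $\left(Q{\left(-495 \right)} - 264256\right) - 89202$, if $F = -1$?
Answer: $-353455$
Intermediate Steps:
$Q{\left(B \right)} = 3$ ($Q{\left(B \right)} = - (9 - 12) = \left(-1\right) \left(-3\right) = 3$)
$\left(Q{\left(-495 \right)} - 264256\right) - 89202 = \left(3 - 264256\right) - 89202 = -264253 - 89202 = -353455$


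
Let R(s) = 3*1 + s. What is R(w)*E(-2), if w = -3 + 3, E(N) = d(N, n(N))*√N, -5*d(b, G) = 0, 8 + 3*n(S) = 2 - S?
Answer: 0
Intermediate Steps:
n(S) = -2 - S/3 (n(S) = -8/3 + (2 - S)/3 = -8/3 + (⅔ - S/3) = -2 - S/3)
d(b, G) = 0 (d(b, G) = -⅕*0 = 0)
E(N) = 0 (E(N) = 0*√N = 0)
w = 0
R(s) = 3 + s
R(w)*E(-2) = (3 + 0)*0 = 3*0 = 0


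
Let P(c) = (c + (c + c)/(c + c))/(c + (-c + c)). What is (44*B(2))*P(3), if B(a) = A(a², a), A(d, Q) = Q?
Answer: 352/3 ≈ 117.33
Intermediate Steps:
B(a) = a
P(c) = (1 + c)/c (P(c) = (c + (2*c)/((2*c)))/(c + 0) = (c + (2*c)*(1/(2*c)))/c = (c + 1)/c = (1 + c)/c)
(44*B(2))*P(3) = (44*2)*((1 + 3)/3) = 88*((⅓)*4) = 88*(4/3) = 352/3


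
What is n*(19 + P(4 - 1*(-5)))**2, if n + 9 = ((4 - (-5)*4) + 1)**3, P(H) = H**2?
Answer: 156160000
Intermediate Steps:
n = 15616 (n = -9 + ((4 - (-5)*4) + 1)**3 = -9 + ((4 - 5*(-4)) + 1)**3 = -9 + ((4 + 20) + 1)**3 = -9 + (24 + 1)**3 = -9 + 25**3 = -9 + 15625 = 15616)
n*(19 + P(4 - 1*(-5)))**2 = 15616*(19 + (4 - 1*(-5))**2)**2 = 15616*(19 + (4 + 5)**2)**2 = 15616*(19 + 9**2)**2 = 15616*(19 + 81)**2 = 15616*100**2 = 15616*10000 = 156160000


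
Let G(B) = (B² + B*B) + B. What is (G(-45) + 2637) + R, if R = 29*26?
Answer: 7396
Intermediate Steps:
G(B) = B + 2*B² (G(B) = (B² + B²) + B = 2*B² + B = B + 2*B²)
R = 754
(G(-45) + 2637) + R = (-45*(1 + 2*(-45)) + 2637) + 754 = (-45*(1 - 90) + 2637) + 754 = (-45*(-89) + 2637) + 754 = (4005 + 2637) + 754 = 6642 + 754 = 7396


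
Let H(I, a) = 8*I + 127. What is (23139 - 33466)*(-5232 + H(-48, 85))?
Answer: 56684903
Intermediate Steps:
H(I, a) = 127 + 8*I
(23139 - 33466)*(-5232 + H(-48, 85)) = (23139 - 33466)*(-5232 + (127 + 8*(-48))) = -10327*(-5232 + (127 - 384)) = -10327*(-5232 - 257) = -10327*(-5489) = 56684903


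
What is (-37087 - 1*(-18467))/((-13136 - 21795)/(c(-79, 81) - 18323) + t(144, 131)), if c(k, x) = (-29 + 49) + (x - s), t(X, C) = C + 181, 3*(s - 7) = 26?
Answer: -145536580/2453607 ≈ -59.315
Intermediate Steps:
s = 47/3 (s = 7 + (⅓)*26 = 7 + 26/3 = 47/3 ≈ 15.667)
t(X, C) = 181 + C
c(k, x) = 13/3 + x (c(k, x) = (-29 + 49) + (x - 1*47/3) = 20 + (x - 47/3) = 20 + (-47/3 + x) = 13/3 + x)
(-37087 - 1*(-18467))/((-13136 - 21795)/(c(-79, 81) - 18323) + t(144, 131)) = (-37087 - 1*(-18467))/((-13136 - 21795)/((13/3 + 81) - 18323) + (181 + 131)) = (-37087 + 18467)/(-34931/(256/3 - 18323) + 312) = -18620/(-34931/(-54713/3) + 312) = -18620/(-34931*(-3/54713) + 312) = -18620/(104793/54713 + 312) = -18620/17175249/54713 = -18620*54713/17175249 = -145536580/2453607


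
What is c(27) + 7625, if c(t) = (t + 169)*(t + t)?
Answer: 18209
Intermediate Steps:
c(t) = 2*t*(169 + t) (c(t) = (169 + t)*(2*t) = 2*t*(169 + t))
c(27) + 7625 = 2*27*(169 + 27) + 7625 = 2*27*196 + 7625 = 10584 + 7625 = 18209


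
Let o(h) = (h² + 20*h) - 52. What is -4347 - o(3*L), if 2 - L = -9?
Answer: -6044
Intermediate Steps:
L = 11 (L = 2 - 1*(-9) = 2 + 9 = 11)
o(h) = -52 + h² + 20*h
-4347 - o(3*L) = -4347 - (-52 + (3*11)² + 20*(3*11)) = -4347 - (-52 + 33² + 20*33) = -4347 - (-52 + 1089 + 660) = -4347 - 1*1697 = -4347 - 1697 = -6044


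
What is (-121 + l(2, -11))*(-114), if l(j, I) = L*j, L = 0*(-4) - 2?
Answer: 14250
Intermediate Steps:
L = -2 (L = 0 - 2 = -2)
l(j, I) = -2*j
(-121 + l(2, -11))*(-114) = (-121 - 2*2)*(-114) = (-121 - 4)*(-114) = -125*(-114) = 14250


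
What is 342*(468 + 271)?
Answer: 252738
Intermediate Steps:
342*(468 + 271) = 342*739 = 252738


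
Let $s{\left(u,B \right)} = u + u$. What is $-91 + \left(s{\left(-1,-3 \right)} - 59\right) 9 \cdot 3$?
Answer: $-1738$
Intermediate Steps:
$s{\left(u,B \right)} = 2 u$
$-91 + \left(s{\left(-1,-3 \right)} - 59\right) 9 \cdot 3 = -91 + \left(2 \left(-1\right) - 59\right) 9 \cdot 3 = -91 + \left(-2 - 59\right) 27 = -91 - 1647 = -1738$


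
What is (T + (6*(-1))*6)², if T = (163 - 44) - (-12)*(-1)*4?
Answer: 1225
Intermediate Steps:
T = 71 (T = 119 - 3*4*4 = 119 - 12*4 = 119 - 48 = 71)
(T + (6*(-1))*6)² = (71 + (6*(-1))*6)² = (71 - 6*6)² = (71 - 36)² = 35² = 1225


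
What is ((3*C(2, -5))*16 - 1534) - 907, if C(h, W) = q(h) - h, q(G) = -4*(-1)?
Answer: -2345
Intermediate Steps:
q(G) = 4
C(h, W) = 4 - h
((3*C(2, -5))*16 - 1534) - 907 = ((3*(4 - 1*2))*16 - 1534) - 907 = ((3*(4 - 2))*16 - 1534) - 907 = ((3*2)*16 - 1534) - 907 = (6*16 - 1534) - 907 = (96 - 1534) - 907 = -1438 - 907 = -2345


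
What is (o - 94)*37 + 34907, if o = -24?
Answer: 30541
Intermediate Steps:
(o - 94)*37 + 34907 = (-24 - 94)*37 + 34907 = -118*37 + 34907 = -4366 + 34907 = 30541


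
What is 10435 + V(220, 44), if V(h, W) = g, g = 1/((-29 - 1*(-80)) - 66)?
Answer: 156524/15 ≈ 10435.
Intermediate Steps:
g = -1/15 (g = 1/((-29 + 80) - 66) = 1/(51 - 66) = 1/(-15) = -1/15 ≈ -0.066667)
V(h, W) = -1/15
10435 + V(220, 44) = 10435 - 1/15 = 156524/15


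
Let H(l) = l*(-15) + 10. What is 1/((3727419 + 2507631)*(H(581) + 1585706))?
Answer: 1/9832680085050 ≈ 1.0170e-13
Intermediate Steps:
H(l) = 10 - 15*l (H(l) = -15*l + 10 = 10 - 15*l)
1/((3727419 + 2507631)*(H(581) + 1585706)) = 1/((3727419 + 2507631)*((10 - 15*581) + 1585706)) = 1/(6235050*((10 - 8715) + 1585706)) = 1/(6235050*(-8705 + 1585706)) = 1/(6235050*1577001) = 1/9832680085050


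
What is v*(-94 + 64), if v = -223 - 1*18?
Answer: 7230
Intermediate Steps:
v = -241 (v = -223 - 18 = -241)
v*(-94 + 64) = -241*(-94 + 64) = -241*(-30) = 7230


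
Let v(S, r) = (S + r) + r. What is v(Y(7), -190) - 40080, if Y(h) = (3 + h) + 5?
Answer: -40445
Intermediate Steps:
Y(h) = 8 + h
v(S, r) = S + 2*r
v(Y(7), -190) - 40080 = ((8 + 7) + 2*(-190)) - 40080 = (15 - 380) - 40080 = -365 - 40080 = -40445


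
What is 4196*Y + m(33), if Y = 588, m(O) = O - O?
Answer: 2467248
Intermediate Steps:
m(O) = 0
4196*Y + m(33) = 4196*588 + 0 = 2467248 + 0 = 2467248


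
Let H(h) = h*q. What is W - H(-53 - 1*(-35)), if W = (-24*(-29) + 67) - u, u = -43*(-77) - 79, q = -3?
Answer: -2523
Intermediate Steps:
u = 3232 (u = 3311 - 79 = 3232)
W = -2469 (W = (-24*(-29) + 67) - 1*3232 = (696 + 67) - 3232 = 763 - 3232 = -2469)
H(h) = -3*h (H(h) = h*(-3) = -3*h)
W - H(-53 - 1*(-35)) = -2469 - (-3)*(-53 - 1*(-35)) = -2469 - (-3)*(-53 + 35) = -2469 - (-3)*(-18) = -2469 - 1*54 = -2469 - 54 = -2523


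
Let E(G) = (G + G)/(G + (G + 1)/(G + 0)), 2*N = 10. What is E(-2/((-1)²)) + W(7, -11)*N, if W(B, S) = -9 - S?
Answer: 38/3 ≈ 12.667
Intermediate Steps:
N = 5 (N = (½)*10 = 5)
E(G) = 2*G/(G + (1 + G)/G) (E(G) = (2*G)/(G + (1 + G)/G) = 2*G/(G + (1 + G)/G))
E(-2/((-1)²)) + W(7, -11)*N = 2*(-2/((-1)²))²/(1 - 2/((-1)²) + (-2/((-1)²))²) + (-9 - 1*(-11))*5 = 2*(-2/1)²/(1 - 2/1 + (-2/1)²) + (-9 + 11)*5 = 2*(-2*1)²/(1 - 2*1 + (-2*1)²) + 2*5 = 2*(-2)²/(1 - 2 + (-2)²) + 10 = 2*4/(1 - 2 + 4) + 10 = 2*4/3 + 10 = 2*4*(⅓) + 10 = 8/3 + 10 = 38/3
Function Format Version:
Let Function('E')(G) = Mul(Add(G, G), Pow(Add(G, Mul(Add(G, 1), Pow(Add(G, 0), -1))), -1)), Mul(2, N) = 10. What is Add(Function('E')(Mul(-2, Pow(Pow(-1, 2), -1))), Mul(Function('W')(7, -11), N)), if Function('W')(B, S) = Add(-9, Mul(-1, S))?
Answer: Rational(38, 3) ≈ 12.667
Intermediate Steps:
N = 5 (N = Mul(Rational(1, 2), 10) = 5)
Function('E')(G) = Mul(2, G, Pow(Add(G, Mul(Pow(G, -1), Add(1, G))), -1)) (Function('E')(G) = Mul(Mul(2, G), Pow(Add(G, Mul(Add(1, G), Pow(G, -1))), -1)) = Mul(Mul(2, G), Pow(Add(G, Mul(Pow(G, -1), Add(1, G))), -1)) = Mul(2, G, Pow(Add(G, Mul(Pow(G, -1), Add(1, G))), -1)))
Add(Function('E')(Mul(-2, Pow(Pow(-1, 2), -1))), Mul(Function('W')(7, -11), N)) = Add(Mul(2, Pow(Mul(-2, Pow(Pow(-1, 2), -1)), 2), Pow(Add(1, Mul(-2, Pow(Pow(-1, 2), -1)), Pow(Mul(-2, Pow(Pow(-1, 2), -1)), 2)), -1)), Mul(Add(-9, Mul(-1, -11)), 5)) = Add(Mul(2, Pow(Mul(-2, Pow(1, -1)), 2), Pow(Add(1, Mul(-2, Pow(1, -1)), Pow(Mul(-2, Pow(1, -1)), 2)), -1)), Mul(Add(-9, 11), 5)) = Add(Mul(2, Pow(Mul(-2, 1), 2), Pow(Add(1, Mul(-2, 1), Pow(Mul(-2, 1), 2)), -1)), Mul(2, 5)) = Add(Mul(2, Pow(-2, 2), Pow(Add(1, -2, Pow(-2, 2)), -1)), 10) = Add(Mul(2, 4, Pow(Add(1, -2, 4), -1)), 10) = Add(Mul(2, 4, Pow(3, -1)), 10) = Add(Mul(2, 4, Rational(1, 3)), 10) = Add(Rational(8, 3), 10) = Rational(38, 3)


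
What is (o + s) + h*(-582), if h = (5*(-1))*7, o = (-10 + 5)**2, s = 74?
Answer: 20469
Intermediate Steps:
o = 25 (o = (-5)**2 = 25)
h = -35 (h = -5*7 = -35)
(o + s) + h*(-582) = (25 + 74) - 35*(-582) = 99 + 20370 = 20469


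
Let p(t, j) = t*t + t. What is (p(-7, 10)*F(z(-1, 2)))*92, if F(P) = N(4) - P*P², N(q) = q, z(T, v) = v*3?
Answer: -819168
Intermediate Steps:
z(T, v) = 3*v
p(t, j) = t + t² (p(t, j) = t² + t = t + t²)
F(P) = 4 - P³ (F(P) = 4 - P*P² = 4 - P³)
(p(-7, 10)*F(z(-1, 2)))*92 = ((-7*(1 - 7))*(4 - (3*2)³))*92 = ((-7*(-6))*(4 - 1*6³))*92 = (42*(4 - 1*216))*92 = (42*(4 - 216))*92 = (42*(-212))*92 = -8904*92 = -819168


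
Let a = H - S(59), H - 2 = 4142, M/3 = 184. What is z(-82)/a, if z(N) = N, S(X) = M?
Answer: -41/1796 ≈ -0.022829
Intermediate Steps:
M = 552 (M = 3*184 = 552)
S(X) = 552
H = 4144 (H = 2 + 4142 = 4144)
a = 3592 (a = 4144 - 1*552 = 4144 - 552 = 3592)
z(-82)/a = -82/3592 = -82*1/3592 = -41/1796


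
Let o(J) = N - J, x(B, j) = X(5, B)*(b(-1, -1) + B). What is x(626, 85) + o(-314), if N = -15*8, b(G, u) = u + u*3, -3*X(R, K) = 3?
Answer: -428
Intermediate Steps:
X(R, K) = -1 (X(R, K) = -⅓*3 = -1)
b(G, u) = 4*u (b(G, u) = u + 3*u = 4*u)
N = -120
x(B, j) = 4 - B (x(B, j) = -(4*(-1) + B) = -(-4 + B) = 4 - B)
o(J) = -120 - J
x(626, 85) + o(-314) = (4 - 1*626) + (-120 - 1*(-314)) = (4 - 626) + (-120 + 314) = -622 + 194 = -428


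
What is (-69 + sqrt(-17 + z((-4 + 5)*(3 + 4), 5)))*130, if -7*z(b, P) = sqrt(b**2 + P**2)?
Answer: -8970 + 130*I*sqrt(833 + 7*sqrt(74))/7 ≈ -8970.0 + 555.04*I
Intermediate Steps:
z(b, P) = -sqrt(P**2 + b**2)/7 (z(b, P) = -sqrt(b**2 + P**2)/7 = -sqrt(P**2 + b**2)/7)
(-69 + sqrt(-17 + z((-4 + 5)*(3 + 4), 5)))*130 = (-69 + sqrt(-17 - sqrt(5**2 + ((-4 + 5)*(3 + 4))**2)/7))*130 = (-69 + sqrt(-17 - sqrt(25 + (1*7)**2)/7))*130 = (-69 + sqrt(-17 - sqrt(25 + 7**2)/7))*130 = (-69 + sqrt(-17 - sqrt(25 + 49)/7))*130 = (-69 + sqrt(-17 - sqrt(74)/7))*130 = -8970 + 130*sqrt(-17 - sqrt(74)/7)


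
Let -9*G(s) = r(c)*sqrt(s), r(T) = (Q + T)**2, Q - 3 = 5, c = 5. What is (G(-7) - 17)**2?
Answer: -176518/81 + 5746*I*sqrt(7)/9 ≈ -2179.2 + 1689.2*I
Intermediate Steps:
Q = 8 (Q = 3 + 5 = 8)
r(T) = (8 + T)**2
G(s) = -169*sqrt(s)/9 (G(s) = -(8 + 5)**2*sqrt(s)/9 = -13**2*sqrt(s)/9 = -169*sqrt(s)/9)
(G(-7) - 17)**2 = (-169*I*sqrt(7)/9 - 17)**2 = (-17 - 169*I*sqrt(7)/9)**2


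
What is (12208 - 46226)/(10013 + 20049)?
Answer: -17009/15031 ≈ -1.1316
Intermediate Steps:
(12208 - 46226)/(10013 + 20049) = -34018/30062 = -34018*1/30062 = -17009/15031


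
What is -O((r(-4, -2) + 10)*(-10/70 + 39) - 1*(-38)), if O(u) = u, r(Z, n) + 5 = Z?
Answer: -538/7 ≈ -76.857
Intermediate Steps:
r(Z, n) = -5 + Z
-O((r(-4, -2) + 10)*(-10/70 + 39) - 1*(-38)) = -(((-5 - 4) + 10)*(-10/70 + 39) - 1*(-38)) = -((-9 + 10)*(-10*1/70 + 39) + 38) = -(1*(-⅐ + 39) + 38) = -(1*(272/7) + 38) = -(272/7 + 38) = -1*538/7 = -538/7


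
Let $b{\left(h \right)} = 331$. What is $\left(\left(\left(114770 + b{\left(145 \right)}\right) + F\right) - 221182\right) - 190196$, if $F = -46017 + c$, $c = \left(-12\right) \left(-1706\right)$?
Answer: $-321822$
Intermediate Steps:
$c = 20472$
$F = -25545$ ($F = -46017 + 20472 = -25545$)
$\left(\left(\left(114770 + b{\left(145 \right)}\right) + F\right) - 221182\right) - 190196 = \left(\left(\left(114770 + 331\right) - 25545\right) - 221182\right) - 190196 = \left(\left(115101 - 25545\right) - 221182\right) - 190196 = \left(89556 - 221182\right) - 190196 = -131626 - 190196 = -321822$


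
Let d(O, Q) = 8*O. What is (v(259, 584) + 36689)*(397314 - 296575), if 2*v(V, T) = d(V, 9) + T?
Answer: 3829794563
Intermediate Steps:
v(V, T) = T/2 + 4*V (v(V, T) = (8*V + T)/2 = (T + 8*V)/2 = T/2 + 4*V)
(v(259, 584) + 36689)*(397314 - 296575) = (((½)*584 + 4*259) + 36689)*(397314 - 296575) = ((292 + 1036) + 36689)*100739 = (1328 + 36689)*100739 = 38017*100739 = 3829794563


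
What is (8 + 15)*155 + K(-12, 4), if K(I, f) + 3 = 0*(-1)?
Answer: 3562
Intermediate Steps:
K(I, f) = -3 (K(I, f) = -3 + 0*(-1) = -3 + 0 = -3)
(8 + 15)*155 + K(-12, 4) = (8 + 15)*155 - 3 = 23*155 - 3 = 3565 - 3 = 3562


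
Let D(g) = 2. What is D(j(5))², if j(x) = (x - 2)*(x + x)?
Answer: 4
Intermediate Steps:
j(x) = 2*x*(-2 + x) (j(x) = (-2 + x)*(2*x) = 2*x*(-2 + x))
D(j(5))² = 2² = 4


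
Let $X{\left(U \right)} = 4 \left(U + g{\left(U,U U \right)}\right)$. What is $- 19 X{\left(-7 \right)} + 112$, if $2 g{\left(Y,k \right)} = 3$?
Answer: $530$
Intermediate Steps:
$g{\left(Y,k \right)} = \frac{3}{2}$ ($g{\left(Y,k \right)} = \frac{1}{2} \cdot 3 = \frac{3}{2}$)
$X{\left(U \right)} = 6 + 4 U$ ($X{\left(U \right)} = 4 \left(U + \frac{3}{2}\right) = 4 \left(\frac{3}{2} + U\right) = 6 + 4 U$)
$- 19 X{\left(-7 \right)} + 112 = - 19 \left(6 + 4 \left(-7\right)\right) + 112 = - 19 \left(6 - 28\right) + 112 = \left(-19\right) \left(-22\right) + 112 = 418 + 112 = 530$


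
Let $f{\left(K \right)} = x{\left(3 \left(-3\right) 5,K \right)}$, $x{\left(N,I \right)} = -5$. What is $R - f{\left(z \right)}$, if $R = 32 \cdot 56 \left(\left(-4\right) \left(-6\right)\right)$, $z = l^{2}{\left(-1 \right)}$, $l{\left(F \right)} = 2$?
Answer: $43013$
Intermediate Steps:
$z = 4$ ($z = 2^{2} = 4$)
$f{\left(K \right)} = -5$
$R = 43008$ ($R = 1792 \cdot 24 = 43008$)
$R - f{\left(z \right)} = 43008 - -5 = 43008 + 5 = 43013$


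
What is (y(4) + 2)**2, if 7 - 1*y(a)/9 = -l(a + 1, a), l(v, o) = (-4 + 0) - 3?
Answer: 4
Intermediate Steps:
l(v, o) = -7 (l(v, o) = -4 - 3 = -7)
y(a) = 0 (y(a) = 63 - (-9)*(-7) = 63 - 9*7 = 63 - 63 = 0)
(y(4) + 2)**2 = (0 + 2)**2 = 2**2 = 4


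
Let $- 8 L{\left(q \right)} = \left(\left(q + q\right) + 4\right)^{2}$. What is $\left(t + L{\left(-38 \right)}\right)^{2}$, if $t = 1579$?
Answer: $866761$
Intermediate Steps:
$L{\left(q \right)} = - \frac{\left(4 + 2 q\right)^{2}}{8}$ ($L{\left(q \right)} = - \frac{\left(\left(q + q\right) + 4\right)^{2}}{8} = - \frac{\left(2 q + 4\right)^{2}}{8} = - \frac{\left(4 + 2 q\right)^{2}}{8}$)
$\left(t + L{\left(-38 \right)}\right)^{2} = \left(1579 - \frac{\left(2 - 38\right)^{2}}{2}\right)^{2} = \left(1579 - \frac{\left(-36\right)^{2}}{2}\right)^{2} = \left(1579 - 648\right)^{2} = 931^{2} = 866761$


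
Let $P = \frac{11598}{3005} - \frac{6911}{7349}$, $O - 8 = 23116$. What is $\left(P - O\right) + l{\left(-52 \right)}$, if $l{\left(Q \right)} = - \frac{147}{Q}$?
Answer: $- \frac{26547956457601}{1148354740} \approx -23118.0$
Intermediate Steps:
$O = 23124$ ($O = 8 + 23116 = 23124$)
$P = \frac{64466147}{22083745}$ ($P = 11598 \cdot \frac{1}{3005} - \frac{6911}{7349} = \frac{11598}{3005} - \frac{6911}{7349} = \frac{64466147}{22083745} \approx 2.9192$)
$\left(P - O\right) + l{\left(-52 \right)} = \left(\frac{64466147}{22083745} - 23124\right) - \frac{147}{-52} = \left(\frac{64466147}{22083745} - 23124\right) - - \frac{147}{52} = - \frac{510600053233}{22083745} + \frac{147}{52} = - \frac{26547956457601}{1148354740}$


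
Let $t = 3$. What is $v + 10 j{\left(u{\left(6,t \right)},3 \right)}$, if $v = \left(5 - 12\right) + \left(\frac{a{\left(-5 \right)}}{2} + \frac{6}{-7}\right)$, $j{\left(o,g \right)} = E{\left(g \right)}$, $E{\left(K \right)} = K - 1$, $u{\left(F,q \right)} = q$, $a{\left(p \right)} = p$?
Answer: $\frac{135}{14} \approx 9.6429$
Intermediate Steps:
$E{\left(K \right)} = -1 + K$
$j{\left(o,g \right)} = -1 + g$
$v = - \frac{145}{14}$ ($v = \left(5 - 12\right) + \left(- \frac{5}{2} + \frac{6}{-7}\right) = -7 + \left(\left(-5\right) \frac{1}{2} + 6 \left(- \frac{1}{7}\right)\right) = -7 - \frac{47}{14} = - \frac{145}{14} \approx -10.357$)
$v + 10 j{\left(u{\left(6,t \right)},3 \right)} = - \frac{145}{14} + 10 \left(-1 + 3\right) = - \frac{145}{14} + 10 \cdot 2 = - \frac{145}{14} + 20 = \frac{135}{14}$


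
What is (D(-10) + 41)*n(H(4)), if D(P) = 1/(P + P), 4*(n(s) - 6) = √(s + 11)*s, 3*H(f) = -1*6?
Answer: 7371/40 ≈ 184.27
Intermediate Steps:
H(f) = -2 (H(f) = (-1*6)/3 = (⅓)*(-6) = -2)
n(s) = 6 + s*√(11 + s)/4 (n(s) = 6 + (√(s + 11)*s)/4 = 6 + (√(11 + s)*s)/4 = 6 + (s*√(11 + s))/4 = 6 + s*√(11 + s)/4)
D(P) = 1/(2*P)
(D(-10) + 41)*n(H(4)) = ((½)/(-10) + 41)*(6 + (¼)*(-2)*√(11 - 2)) = ((½)*(-⅒) + 41)*(6 + (¼)*(-2)*√9) = (-1/20 + 41)*(6 + (¼)*(-2)*3) = 819*(6 - 3/2)/20 = (819/20)*(9/2) = 7371/40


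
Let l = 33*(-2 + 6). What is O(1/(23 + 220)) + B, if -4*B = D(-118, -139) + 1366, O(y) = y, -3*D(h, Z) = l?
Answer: -160621/486 ≈ -330.50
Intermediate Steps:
l = 132 (l = 33*4 = 132)
D(h, Z) = -44 (D(h, Z) = -⅓*132 = -44)
B = -661/2 (B = -(-44 + 1366)/4 = -¼*1322 = -661/2 ≈ -330.50)
O(1/(23 + 220)) + B = 1/(23 + 220) - 661/2 = 1/243 - 661/2 = -160621/486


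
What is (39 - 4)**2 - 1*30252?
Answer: -29027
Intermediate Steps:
(39 - 4)**2 - 1*30252 = 35**2 - 30252 = 1225 - 30252 = -29027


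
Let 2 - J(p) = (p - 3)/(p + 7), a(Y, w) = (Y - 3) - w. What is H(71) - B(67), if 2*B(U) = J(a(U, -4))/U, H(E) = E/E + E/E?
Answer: 4003/2010 ≈ 1.9915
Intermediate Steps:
a(Y, w) = -3 + Y - w (a(Y, w) = (-3 + Y) - w = -3 + Y - w)
J(p) = 2 - (-3 + p)/(7 + p) (J(p) = 2 - (p - 3)/(p + 7) = 2 - (-3 + p)/(7 + p))
H(E) = 2 (H(E) = 1 + 1 = 2)
B(U) = (18 + U)/(2*U*(8 + U)) (B(U) = (((17 + (-3 + U - 1*(-4)))/(7 + (-3 + U - 1*(-4))))/U)/2 = (((17 + (-3 + U + 4))/(7 + (-3 + U + 4)))/U)/2 = (((17 + (1 + U))/(7 + (1 + U)))/U)/2 = (((18 + U)/(8 + U))/U)/2 = ((18 + U)/(U*(8 + U)))/2 = (18 + U)/(2*U*(8 + U)))
H(71) - B(67) = 2 - (18 + 67)/(2*67*(8 + 67)) = 2 - 85/(2*67*75) = 2 - 1*17/2010 = 2 - 17/2010 = 4003/2010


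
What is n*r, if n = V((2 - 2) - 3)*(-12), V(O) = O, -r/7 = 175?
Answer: -44100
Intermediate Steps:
r = -1225 (r = -7*175 = -1225)
n = 36 (n = ((2 - 2) - 3)*(-12) = (0 - 3)*(-12) = -3*(-12) = 36)
n*r = 36*(-1225) = -44100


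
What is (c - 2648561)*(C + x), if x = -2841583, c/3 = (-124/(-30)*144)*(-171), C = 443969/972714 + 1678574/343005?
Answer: 1555851788757036131361233/185358758650 ≈ 8.3937e+12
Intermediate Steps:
C = 198339557409/37071751730 (C = 443969*(1/972714) + 1678574*(1/343005) = 443969/972714 + 1678574/343005 = 198339557409/37071751730 ≈ 5.3502)
c = -1526688/5 (c = 3*((-124/(-30)*144)*(-171)) = 3*((-124*(-1/30)*144)*(-171)) = 3*(((62/15)*144)*(-171)) = 3*((2976/5)*(-171)) = 3*(-508896/5) = -1526688/5 ≈ -3.0534e+5)
(c - 2648561)*(C + x) = (-1526688/5 - 2648561)*(198339557409/37071751730 - 2841583) = -14769493/5*(-105342261156631181/37071751730) = 1555851788757036131361233/185358758650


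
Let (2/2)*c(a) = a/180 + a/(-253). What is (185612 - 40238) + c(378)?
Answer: 367797753/2530 ≈ 1.4537e+5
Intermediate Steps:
c(a) = 73*a/45540 (c(a) = a/180 + a/(-253) = a*(1/180) + a*(-1/253) = a/180 - a/253 = 73*a/45540)
(185612 - 40238) + c(378) = (185612 - 40238) + (73/45540)*378 = 145374 + 1533/2530 = 367797753/2530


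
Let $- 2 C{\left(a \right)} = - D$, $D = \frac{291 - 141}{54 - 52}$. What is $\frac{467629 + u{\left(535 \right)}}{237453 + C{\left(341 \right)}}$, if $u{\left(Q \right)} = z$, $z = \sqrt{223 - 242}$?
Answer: $\frac{935258}{474981} + \frac{2 i \sqrt{19}}{474981} \approx 1.969 + 1.8354 \cdot 10^{-5} i$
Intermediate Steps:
$D = 75$ ($D = \frac{150}{2} = 150 \cdot \frac{1}{2} = 75$)
$z = i \sqrt{19}$ ($z = \sqrt{-19} = i \sqrt{19} \approx 4.3589 i$)
$u{\left(Q \right)} = i \sqrt{19}$
$C{\left(a \right)} = \frac{75}{2}$ ($C{\left(a \right)} = - \frac{\left(-1\right) 75}{2} = \left(- \frac{1}{2}\right) \left(-75\right) = \frac{75}{2}$)
$\frac{467629 + u{\left(535 \right)}}{237453 + C{\left(341 \right)}} = \frac{467629 + i \sqrt{19}}{237453 + \frac{75}{2}} = \frac{467629 + i \sqrt{19}}{\frac{474981}{2}} = \left(467629 + i \sqrt{19}\right) \frac{2}{474981} = \frac{935258}{474981} + \frac{2 i \sqrt{19}}{474981}$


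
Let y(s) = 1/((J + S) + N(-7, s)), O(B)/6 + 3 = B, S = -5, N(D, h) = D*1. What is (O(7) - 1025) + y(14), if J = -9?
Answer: -21022/21 ≈ -1001.0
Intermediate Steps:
N(D, h) = D
O(B) = -18 + 6*B
y(s) = -1/21 (y(s) = 1/((-9 - 5) - 7) = 1/(-14 - 7) = 1/(-21) = -1/21)
(O(7) - 1025) + y(14) = ((-18 + 6*7) - 1025) - 1/21 = ((-18 + 42) - 1025) - 1/21 = (24 - 1025) - 1/21 = -1001 - 1/21 = -21022/21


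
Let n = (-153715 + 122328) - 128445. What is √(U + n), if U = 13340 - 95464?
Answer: 6*I*√6721 ≈ 491.89*I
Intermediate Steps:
U = -82124
n = -159832 (n = -31387 - 128445 = -159832)
√(U + n) = √(-82124 - 159832) = √(-241956) = 6*I*√6721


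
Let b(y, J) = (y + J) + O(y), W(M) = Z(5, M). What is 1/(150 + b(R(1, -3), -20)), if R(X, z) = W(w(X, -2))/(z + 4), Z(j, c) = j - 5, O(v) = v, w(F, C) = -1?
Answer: 1/130 ≈ 0.0076923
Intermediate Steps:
Z(j, c) = -5 + j
W(M) = 0 (W(M) = -5 + 5 = 0)
R(X, z) = 0 (R(X, z) = 0/(z + 4) = 0/(4 + z) = 0)
b(y, J) = J + 2*y (b(y, J) = (y + J) + y = (J + y) + y = J + 2*y)
1/(150 + b(R(1, -3), -20)) = 1/(150 + (-20 + 2*0)) = 1/(150 + (-20 + 0)) = 1/(150 - 20) = 1/130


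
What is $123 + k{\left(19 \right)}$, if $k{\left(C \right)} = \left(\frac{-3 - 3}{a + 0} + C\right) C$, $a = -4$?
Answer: $\frac{1025}{2} \approx 512.5$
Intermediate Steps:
$k{\left(C \right)} = C \left(\frac{3}{2} + C\right)$ ($k{\left(C \right)} = \left(\frac{-3 - 3}{-4 + 0} + C\right) C = \left(- \frac{6}{-4} + C\right) C = \left(\left(-6\right) \left(- \frac{1}{4}\right) + C\right) C = \left(\frac{3}{2} + C\right) C = C \left(\frac{3}{2} + C\right)$)
$123 + k{\left(19 \right)} = 123 + \frac{1}{2} \cdot 19 \left(3 + 2 \cdot 19\right) = 123 + \frac{1}{2} \cdot 19 \left(3 + 38\right) = 123 + \frac{1}{2} \cdot 19 \cdot 41 = 123 + \frac{779}{2} = \frac{1025}{2}$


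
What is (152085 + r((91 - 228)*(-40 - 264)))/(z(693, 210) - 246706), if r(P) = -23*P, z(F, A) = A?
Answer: 805819/246496 ≈ 3.2691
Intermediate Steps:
(152085 + r((91 - 228)*(-40 - 264)))/(z(693, 210) - 246706) = (152085 - 23*(91 - 228)*(-40 - 264))/(210 - 246706) = (152085 - (-3151)*(-304))/(-246496) = (152085 - 23*41648)*(-1/246496) = (152085 - 957904)*(-1/246496) = -805819*(-1/246496) = 805819/246496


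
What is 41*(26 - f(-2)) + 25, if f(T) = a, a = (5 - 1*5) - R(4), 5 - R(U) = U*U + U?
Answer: 476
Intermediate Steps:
R(U) = 5 - U - U**2 (R(U) = 5 - (U*U + U) = 5 - (U**2 + U) = 5 - (U + U**2) = 5 + (-U - U**2) = 5 - U - U**2)
a = 15 (a = (5 - 1*5) - (5 - 1*4 - 1*4**2) = (5 - 5) - (5 - 4 - 1*16) = 0 - (5 - 4 - 16) = 0 - 1*(-15) = 0 + 15 = 15)
f(T) = 15
41*(26 - f(-2)) + 25 = 41*(26 - 1*15) + 25 = 41*(26 - 15) + 25 = 41*11 + 25 = 451 + 25 = 476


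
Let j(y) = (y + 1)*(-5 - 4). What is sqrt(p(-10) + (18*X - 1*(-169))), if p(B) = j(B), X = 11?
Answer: 8*sqrt(7) ≈ 21.166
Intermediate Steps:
j(y) = -9 - 9*y (j(y) = (1 + y)*(-9) = -9 - 9*y)
p(B) = -9 - 9*B
sqrt(p(-10) + (18*X - 1*(-169))) = sqrt((-9 - 9*(-10)) + (18*11 - 1*(-169))) = sqrt((-9 + 90) + (198 + 169)) = sqrt(81 + 367) = sqrt(448) = 8*sqrt(7)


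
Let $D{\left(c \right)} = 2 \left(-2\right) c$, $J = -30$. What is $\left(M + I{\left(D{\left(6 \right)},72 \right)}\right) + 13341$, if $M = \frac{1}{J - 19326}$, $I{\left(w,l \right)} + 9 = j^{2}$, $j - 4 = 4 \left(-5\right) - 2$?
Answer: $\frac{264325535}{19356} \approx 13656.0$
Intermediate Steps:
$D{\left(c \right)} = - 4 c$
$j = -18$ ($j = 4 + \left(4 \left(-5\right) - 2\right) = 4 - 22 = -18$)
$I{\left(w,l \right)} = 315$ ($I{\left(w,l \right)} = -9 + \left(-18\right)^{2} = -9 + 324 = 315$)
$M = - \frac{1}{19356}$ ($M = \frac{1}{-30 - 19326} = \frac{1}{-19356} = - \frac{1}{19356} \approx -5.1664 \cdot 10^{-5}$)
$\left(M + I{\left(D{\left(6 \right)},72 \right)}\right) + 13341 = \left(- \frac{1}{19356} + 315\right) + 13341 = \frac{6097139}{19356} + 13341 = \frac{264325535}{19356}$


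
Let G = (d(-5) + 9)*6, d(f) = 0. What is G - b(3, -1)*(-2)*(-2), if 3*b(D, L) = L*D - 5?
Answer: 194/3 ≈ 64.667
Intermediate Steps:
b(D, L) = -5/3 + D*L/3 (b(D, L) = (L*D - 5)/3 = (D*L - 5)/3 = (-5 + D*L)/3 = -5/3 + D*L/3)
G = 54 (G = (0 + 9)*6 = 9*6 = 54)
G - b(3, -1)*(-2)*(-2) = 54 - (-5/3 + (⅓)*3*(-1))*(-2)*(-2) = 54 - (-5/3 - 1)*(-2)*(-2) = 54 - (-8/3*(-2))*(-2) = 54 - 16*(-2)/3 = 54 - 1*(-32/3) = 54 + 32/3 = 194/3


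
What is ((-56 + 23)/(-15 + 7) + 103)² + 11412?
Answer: 1464817/64 ≈ 22888.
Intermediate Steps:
((-56 + 23)/(-15 + 7) + 103)² + 11412 = (-33/(-8) + 103)² + 11412 = (-33*(-⅛) + 103)² + 11412 = (33/8 + 103)² + 11412 = (857/8)² + 11412 = 734449/64 + 11412 = 1464817/64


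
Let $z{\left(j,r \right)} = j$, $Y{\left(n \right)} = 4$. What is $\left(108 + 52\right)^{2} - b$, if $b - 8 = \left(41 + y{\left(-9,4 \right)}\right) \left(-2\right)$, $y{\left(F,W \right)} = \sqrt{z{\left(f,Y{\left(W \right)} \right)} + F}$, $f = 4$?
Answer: $25674 + 2 i \sqrt{5} \approx 25674.0 + 4.4721 i$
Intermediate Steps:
$y{\left(F,W \right)} = \sqrt{4 + F}$
$b = -74 - 2 i \sqrt{5}$ ($b = 8 + \left(41 + \sqrt{4 - 9}\right) \left(-2\right) = 8 + \left(41 + \sqrt{-5}\right) \left(-2\right) = 8 + \left(41 + i \sqrt{5}\right) \left(-2\right) = 8 - \left(82 + 2 i \sqrt{5}\right) = -74 - 2 i \sqrt{5} \approx -74.0 - 4.4721 i$)
$\left(108 + 52\right)^{2} - b = \left(108 + 52\right)^{2} - \left(-74 - 2 i \sqrt{5}\right) = 160^{2} + \left(74 + 2 i \sqrt{5}\right) = 25600 + \left(74 + 2 i \sqrt{5}\right) = 25674 + 2 i \sqrt{5}$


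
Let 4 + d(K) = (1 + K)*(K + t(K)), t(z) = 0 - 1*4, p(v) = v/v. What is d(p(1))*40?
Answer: -400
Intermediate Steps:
p(v) = 1
t(z) = -4 (t(z) = 0 - 4 = -4)
d(K) = -4 + (1 + K)*(-4 + K) (d(K) = -4 + (1 + K)*(K - 4) = -4 + (1 + K)*(-4 + K))
d(p(1))*40 = (-8 + 1**2 - 3*1)*40 = (-8 + 1 - 3)*40 = -10*40 = -400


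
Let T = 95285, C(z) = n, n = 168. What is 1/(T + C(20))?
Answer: 1/95453 ≈ 1.0476e-5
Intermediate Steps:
C(z) = 168
1/(T + C(20)) = 1/(95285 + 168) = 1/95453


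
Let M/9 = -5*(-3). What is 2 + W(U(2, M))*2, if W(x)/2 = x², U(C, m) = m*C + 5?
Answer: 302502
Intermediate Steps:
M = 135 (M = 9*(-5*(-3)) = 9*15 = 135)
U(C, m) = 5 + C*m (U(C, m) = C*m + 5 = 5 + C*m)
W(x) = 2*x²
2 + W(U(2, M))*2 = 2 + (2*(5 + 2*135)²)*2 = 2 + (2*(5 + 270)²)*2 = 2 + (2*275²)*2 = 2 + (2*75625)*2 = 2 + 151250*2 = 2 + 302500 = 302502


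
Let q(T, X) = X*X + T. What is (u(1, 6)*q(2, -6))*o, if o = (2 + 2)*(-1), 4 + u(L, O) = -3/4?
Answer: 722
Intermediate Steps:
u(L, O) = -19/4 (u(L, O) = -4 - 3/4 = -4 - 3*¼ = -4 - ¾ = -19/4)
q(T, X) = T + X² (q(T, X) = X² + T = T + X²)
o = -4 (o = 4*(-1) = -4)
(u(1, 6)*q(2, -6))*o = -19*(2 + (-6)²)/4*(-4) = -19*(2 + 36)/4*(-4) = -19/4*38*(-4) = -361/2*(-4) = 722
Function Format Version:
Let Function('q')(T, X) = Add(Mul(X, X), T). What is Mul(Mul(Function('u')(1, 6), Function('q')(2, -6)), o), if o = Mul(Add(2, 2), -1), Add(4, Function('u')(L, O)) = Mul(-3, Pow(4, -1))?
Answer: 722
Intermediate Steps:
Function('u')(L, O) = Rational(-19, 4) (Function('u')(L, O) = Add(-4, Mul(-3, Pow(4, -1))) = Add(-4, Mul(-3, Rational(1, 4))) = Add(-4, Rational(-3, 4)) = Rational(-19, 4))
Function('q')(T, X) = Add(T, Pow(X, 2)) (Function('q')(T, X) = Add(Pow(X, 2), T) = Add(T, Pow(X, 2)))
o = -4 (o = Mul(4, -1) = -4)
Mul(Mul(Function('u')(1, 6), Function('q')(2, -6)), o) = Mul(Mul(Rational(-19, 4), Add(2, Pow(-6, 2))), -4) = Mul(Mul(Rational(-19, 4), Add(2, 36)), -4) = Mul(Mul(Rational(-19, 4), 38), -4) = Mul(Rational(-361, 2), -4) = 722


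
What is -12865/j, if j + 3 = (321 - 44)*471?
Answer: -12865/130464 ≈ -0.098610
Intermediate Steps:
j = 130464 (j = -3 + (321 - 44)*471 = -3 + 277*471 = -3 + 130467 = 130464)
-12865/j = -12865/130464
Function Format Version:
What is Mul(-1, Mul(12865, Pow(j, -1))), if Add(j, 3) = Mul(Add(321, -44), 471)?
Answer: Rational(-12865, 130464) ≈ -0.098610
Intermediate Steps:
j = 130464 (j = Add(-3, Mul(Add(321, -44), 471)) = Add(-3, Mul(277, 471)) = Add(-3, 130467) = 130464)
Mul(-1, Mul(12865, Pow(j, -1))) = Mul(-1, Mul(12865, Pow(130464, -1))) = Mul(-1, Mul(12865, Rational(1, 130464))) = Mul(-1, Rational(12865, 130464)) = Rational(-12865, 130464)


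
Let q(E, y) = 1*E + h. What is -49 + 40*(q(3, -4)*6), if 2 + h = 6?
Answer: 1631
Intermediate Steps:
h = 4 (h = -2 + 6 = 4)
q(E, y) = 4 + E (q(E, y) = 1*E + 4 = E + 4 = 4 + E)
-49 + 40*(q(3, -4)*6) = -49 + 40*((4 + 3)*6) = -49 + 40*(7*6) = -49 + 40*42 = -49 + 1680 = 1631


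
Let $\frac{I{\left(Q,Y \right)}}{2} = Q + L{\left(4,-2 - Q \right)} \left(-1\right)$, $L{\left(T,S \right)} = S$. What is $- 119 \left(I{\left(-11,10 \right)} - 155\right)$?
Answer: $23205$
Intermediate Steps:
$I{\left(Q,Y \right)} = 4 + 4 Q$ ($I{\left(Q,Y \right)} = 2 \left(Q + \left(-2 - Q\right) \left(-1\right)\right) = 2 \left(Q + \left(2 + Q\right)\right) = 2 \left(2 + 2 Q\right) = 4 + 4 Q$)
$- 119 \left(I{\left(-11,10 \right)} - 155\right) = - 119 \left(\left(4 + 4 \left(-11\right)\right) - 155\right) = - 119 \left(\left(4 - 44\right) - 155\right) = - 119 \left(-40 - 155\right) = \left(-119\right) \left(-195\right) = 23205$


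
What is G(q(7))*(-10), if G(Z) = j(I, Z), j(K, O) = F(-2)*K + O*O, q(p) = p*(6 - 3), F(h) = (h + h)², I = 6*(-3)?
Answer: -1530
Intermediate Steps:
I = -18
F(h) = 4*h² (F(h) = (2*h)² = 4*h²)
q(p) = 3*p (q(p) = p*3 = 3*p)
j(K, O) = O² + 16*K (j(K, O) = (4*(-2)²)*K + O*O = (4*4)*K + O² = 16*K + O² = O² + 16*K)
G(Z) = -288 + Z² (G(Z) = Z² + 16*(-18) = Z² - 288 = -288 + Z²)
G(q(7))*(-10) = (-288 + (3*7)²)*(-10) = (-288 + 21²)*(-10) = (-288 + 441)*(-10) = 153*(-10) = -1530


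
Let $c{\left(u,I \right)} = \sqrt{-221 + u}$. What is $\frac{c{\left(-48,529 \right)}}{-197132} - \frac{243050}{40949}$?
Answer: $- \frac{243050}{40949} - \frac{i \sqrt{269}}{197132} \approx -5.9354 - 8.3199 \cdot 10^{-5} i$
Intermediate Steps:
$\frac{c{\left(-48,529 \right)}}{-197132} - \frac{243050}{40949} = \frac{\sqrt{-221 - 48}}{-197132} - \frac{243050}{40949} = \sqrt{-269} \left(- \frac{1}{197132}\right) - \frac{243050}{40949} = i \sqrt{269} \left(- \frac{1}{197132}\right) - \frac{243050}{40949} = - \frac{i \sqrt{269}}{197132} - \frac{243050}{40949} = - \frac{243050}{40949} - \frac{i \sqrt{269}}{197132}$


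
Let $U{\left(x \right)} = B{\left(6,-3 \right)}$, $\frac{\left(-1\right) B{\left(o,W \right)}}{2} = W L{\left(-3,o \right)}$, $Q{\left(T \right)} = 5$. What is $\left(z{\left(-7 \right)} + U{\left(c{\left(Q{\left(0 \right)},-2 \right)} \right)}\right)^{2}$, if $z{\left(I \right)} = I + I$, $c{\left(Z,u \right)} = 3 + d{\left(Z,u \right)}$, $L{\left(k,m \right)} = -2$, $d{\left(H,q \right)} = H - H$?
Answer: $676$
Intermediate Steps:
$d{\left(H,q \right)} = 0$
$c{\left(Z,u \right)} = 3$ ($c{\left(Z,u \right)} = 3 + 0 = 3$)
$z{\left(I \right)} = 2 I$
$B{\left(o,W \right)} = 4 W$ ($B{\left(o,W \right)} = - 2 W \left(-2\right) = - 2 \left(- 2 W\right) = 4 W$)
$U{\left(x \right)} = -12$ ($U{\left(x \right)} = 4 \left(-3\right) = -12$)
$\left(z{\left(-7 \right)} + U{\left(c{\left(Q{\left(0 \right)},-2 \right)} \right)}\right)^{2} = \left(2 \left(-7\right) - 12\right)^{2} = \left(-14 - 12\right)^{2} = \left(-26\right)^{2} = 676$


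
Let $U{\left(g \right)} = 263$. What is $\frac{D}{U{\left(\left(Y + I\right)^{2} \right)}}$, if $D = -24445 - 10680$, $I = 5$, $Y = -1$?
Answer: $- \frac{35125}{263} \approx -133.56$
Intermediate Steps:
$D = -35125$
$\frac{D}{U{\left(\left(Y + I\right)^{2} \right)}} = - \frac{35125}{263}$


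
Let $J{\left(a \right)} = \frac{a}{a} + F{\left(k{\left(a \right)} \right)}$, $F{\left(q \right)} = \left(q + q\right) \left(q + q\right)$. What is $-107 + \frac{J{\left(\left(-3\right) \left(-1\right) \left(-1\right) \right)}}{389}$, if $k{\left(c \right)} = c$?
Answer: $- \frac{41586}{389} \approx -106.9$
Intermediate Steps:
$F{\left(q \right)} = 4 q^{2}$ ($F{\left(q \right)} = 2 q 2 q = 4 q^{2}$)
$J{\left(a \right)} = 1 + 4 a^{2}$ ($J{\left(a \right)} = \frac{a}{a} + 4 a^{2} = 1 + 4 a^{2}$)
$-107 + \frac{J{\left(\left(-3\right) \left(-1\right) \left(-1\right) \right)}}{389} = -107 + \frac{1 + 4 \left(\left(-3\right) \left(-1\right) \left(-1\right)\right)^{2}}{389} = -107 + \left(1 + 4 \left(3 \left(-1\right)\right)^{2}\right) \frac{1}{389} = -107 + \left(1 + 4 \left(-3\right)^{2}\right) \frac{1}{389} = -107 + \left(1 + 4 \cdot 9\right) \frac{1}{389} = -107 + \left(1 + 36\right) \frac{1}{389} = -107 + 37 \cdot \frac{1}{389} = -107 + \frac{37}{389} = - \frac{41586}{389}$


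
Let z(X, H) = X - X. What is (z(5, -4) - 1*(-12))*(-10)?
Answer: -120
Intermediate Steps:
z(X, H) = 0
(z(5, -4) - 1*(-12))*(-10) = (0 - 1*(-12))*(-10) = (0 + 12)*(-10) = 12*(-10) = -120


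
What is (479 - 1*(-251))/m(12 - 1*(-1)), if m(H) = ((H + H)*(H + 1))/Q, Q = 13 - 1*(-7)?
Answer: 3650/91 ≈ 40.110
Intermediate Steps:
Q = 20 (Q = 13 + 7 = 20)
m(H) = H*(1 + H)/10 (m(H) = ((H + H)*(H + 1))/20 = ((2*H)*(1 + H))*(1/20) = (2*H*(1 + H))*(1/20) = H*(1 + H)/10)
(479 - 1*(-251))/m(12 - 1*(-1)) = (479 - 1*(-251))/(((12 - 1*(-1))*(1 + (12 - 1*(-1)))/10)) = (479 + 251)/(((12 + 1)*(1 + (12 + 1))/10)) = 730/(((⅒)*13*(1 + 13))) = 730/(((⅒)*13*14)) = 730/(91/5) = 730*(5/91) = 3650/91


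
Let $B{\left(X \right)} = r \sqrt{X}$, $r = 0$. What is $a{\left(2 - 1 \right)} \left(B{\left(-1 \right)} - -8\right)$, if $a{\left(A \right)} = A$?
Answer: $8$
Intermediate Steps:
$B{\left(X \right)} = 0$ ($B{\left(X \right)} = 0 \sqrt{X} = 0$)
$a{\left(2 - 1 \right)} \left(B{\left(-1 \right)} - -8\right) = \left(2 - 1\right) \left(0 - -8\right) = 1 \left(0 + 8\right) = 1 \cdot 8 = 8$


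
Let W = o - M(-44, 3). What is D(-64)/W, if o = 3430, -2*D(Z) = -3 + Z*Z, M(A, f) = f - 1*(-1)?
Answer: -4093/6852 ≈ -0.59734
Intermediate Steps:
M(A, f) = 1 + f (M(A, f) = f + 1 = 1 + f)
D(Z) = 3/2 - Z**2/2 (D(Z) = -(-3 + Z*Z)/2 = -(-3 + Z**2)/2 = 3/2 - Z**2/2)
W = 3426 (W = 3430 - (1 + 3) = 3430 - 1*4 = 3430 - 4 = 3426)
D(-64)/W = (3/2 - 1/2*(-64)**2)/3426 = (3/2 - 1/2*4096)*(1/3426) = (3/2 - 2048)*(1/3426) = -4093/2*1/3426 = -4093/6852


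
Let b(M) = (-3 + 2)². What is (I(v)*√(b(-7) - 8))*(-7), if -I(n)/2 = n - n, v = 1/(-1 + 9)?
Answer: 0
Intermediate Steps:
b(M) = 1 (b(M) = (-1)² = 1)
v = ⅛ (v = 1/8 = ⅛ ≈ 0.12500)
I(n) = 0 (I(n) = -2*(n - n) = -2*0 = 0)
(I(v)*√(b(-7) - 8))*(-7) = (0*√(1 - 8))*(-7) = (0*√(-7))*(-7) = (0*(I*√7))*(-7) = 0*(-7) = 0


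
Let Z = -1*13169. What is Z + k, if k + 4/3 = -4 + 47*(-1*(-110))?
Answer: -24013/3 ≈ -8004.3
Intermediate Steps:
Z = -13169
k = 15494/3 (k = -4/3 + (-4 + 47*(-1*(-110))) = -4/3 + (-4 + 47*110) = -4/3 + (-4 + 5170) = -4/3 + 5166 = 15494/3 ≈ 5164.7)
Z + k = -13169 + 15494/3 = -24013/3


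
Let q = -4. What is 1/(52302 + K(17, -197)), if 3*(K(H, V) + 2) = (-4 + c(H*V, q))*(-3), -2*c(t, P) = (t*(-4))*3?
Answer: 1/72398 ≈ 1.3813e-5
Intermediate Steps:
c(t, P) = 6*t (c(t, P) = -t*(-4)*3/2 = -(-4*t)*3/2 = -(-6)*t = 6*t)
K(H, V) = 2 - 6*H*V (K(H, V) = -2 + ((-4 + 6*(H*V))*(-3))/3 = -2 + ((-4 + 6*H*V)*(-3))/3 = -2 + (12 - 18*H*V)/3 = -2 + (4 - 6*H*V) = 2 - 6*H*V)
1/(52302 + K(17, -197)) = 1/(52302 + (2 - 6*17*(-197))) = 1/(52302 + (2 + 20094)) = 1/(52302 + 20096) = 1/72398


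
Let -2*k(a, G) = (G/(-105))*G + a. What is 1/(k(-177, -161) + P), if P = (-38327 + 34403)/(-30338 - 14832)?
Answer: 67755/14365429 ≈ 0.0047165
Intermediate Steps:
k(a, G) = -a/2 + G²/210 (k(a, G) = -((G/(-105))*G + a)/2 = -((G*(-1/105))*G + a)/2 = -((-G/105)*G + a)/2 = -(-G²/105 + a)/2 = -(a - G²/105)/2 = -a/2 + G²/210)
P = 1962/22585 (P = -3924/(-45170) = -3924*(-1/45170) = 1962/22585 ≈ 0.086872)
1/(k(-177, -161) + P) = 1/((-½*(-177) + (1/210)*(-161)²) + 1962/22585) = 1/((177/2 + (1/210)*25921) + 1962/22585) = 1/((177/2 + 3703/30) + 1962/22585) = 1/(3179/15 + 1962/22585) = 1/(14365429/67755) = 67755/14365429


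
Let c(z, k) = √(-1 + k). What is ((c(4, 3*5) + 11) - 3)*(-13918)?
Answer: -111344 - 13918*√14 ≈ -1.6342e+5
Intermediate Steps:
((c(4, 3*5) + 11) - 3)*(-13918) = ((√(-1 + 3*5) + 11) - 3)*(-13918) = ((√(-1 + 15) + 11) - 3)*(-13918) = ((√14 + 11) - 3)*(-13918) = ((11 + √14) - 3)*(-13918) = (8 + √14)*(-13918) = -111344 - 13918*√14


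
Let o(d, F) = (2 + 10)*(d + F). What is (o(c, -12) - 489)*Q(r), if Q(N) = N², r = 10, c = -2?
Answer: -65700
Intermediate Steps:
o(d, F) = 12*F + 12*d (o(d, F) = 12*(F + d) = 12*F + 12*d)
(o(c, -12) - 489)*Q(r) = ((12*(-12) + 12*(-2)) - 489)*10² = ((-144 - 24) - 489)*100 = (-168 - 489)*100 = -657*100 = -65700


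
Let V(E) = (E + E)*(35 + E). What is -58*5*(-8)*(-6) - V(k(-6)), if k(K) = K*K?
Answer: -19032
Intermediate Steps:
k(K) = K**2
V(E) = 2*E*(35 + E) (V(E) = (2*E)*(35 + E) = 2*E*(35 + E))
-58*5*(-8)*(-6) - V(k(-6)) = -58*5*(-8)*(-6) - 2*(-6)**2*(35 + (-6)**2) = -(-2320)*(-6) - 2*36*(35 + 36) = -58*240 - 2*36*71 = -13920 - 1*5112 = -13920 - 5112 = -19032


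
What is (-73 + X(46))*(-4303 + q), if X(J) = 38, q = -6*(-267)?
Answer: 94535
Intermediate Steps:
q = 1602
(-73 + X(46))*(-4303 + q) = (-73 + 38)*(-4303 + 1602) = -35*(-2701) = 94535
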